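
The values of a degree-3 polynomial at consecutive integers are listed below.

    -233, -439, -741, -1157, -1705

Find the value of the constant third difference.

-18

First differences: -206, -302, -416, -548
Second differences: -96, -114, -132
Third differences: -18, -18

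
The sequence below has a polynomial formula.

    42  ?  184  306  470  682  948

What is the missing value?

Using the last 5 terms:
First differences: 122, 164, 212, 266
Second differences: 42, 48, 54
Third differences: 6, 6
Constant third difference = 6.
Extend backward: 42 − 6 = 36;  122 − 36 = 86;  184 − 86 = 98

98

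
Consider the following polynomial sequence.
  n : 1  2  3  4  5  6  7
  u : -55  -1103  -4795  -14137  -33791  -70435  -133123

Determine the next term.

D1: -1048, -3692, -9342, -19654, -36644, -62688
D2: -2644, -5650, -10312, -16990, -26044
D3: -3006, -4662, -6678, -9054
D4: -1656, -2016, -2376
D5: -360, -360
Fifth differences constant at -360.
-2376 − 360 = -2736;  -9054 − 2736 = -11790;  -26044 − 11790 = -37834;  -62688 − 37834 = -100522;  -133123 − 100522 = -233645

-233645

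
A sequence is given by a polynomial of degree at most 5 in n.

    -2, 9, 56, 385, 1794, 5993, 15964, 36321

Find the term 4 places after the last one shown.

First differences: 11 , 47 , 329 , 1409 , 4199 , 9971 , 20357
Second differences: 36 , 282 , 1080 , 2790 , 5772 , 10386
Third differences: 246 , 798 , 1710 , 2982 , 4614
Fourth differences: 552 , 912 , 1272 , 1632
Fifth differences: 360 , 360 , 360
Fifth differences constant at 360.
1632 + 360 = 1992;  4614 + 1992 = 6606;  10386 + 6606 = 16992;  20357 + 16992 = 37349;  36321 + 37349 = 73670
1992 + 360 = 2352;  6606 + 2352 = 8958;  16992 + 8958 = 25950;  37349 + 25950 = 63299;  73670 + 63299 = 136969
2352 + 360 = 2712;  8958 + 2712 = 11670;  25950 + 11670 = 37620;  63299 + 37620 = 100919;  136969 + 100919 = 237888
2712 + 360 = 3072;  11670 + 3072 = 14742;  37620 + 14742 = 52362;  100919 + 52362 = 153281;  237888 + 153281 = 391169

391169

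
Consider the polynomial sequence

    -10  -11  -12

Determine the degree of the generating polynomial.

1

Δ: -1, -1
The first differences are constant, so the polynomial has degree 1.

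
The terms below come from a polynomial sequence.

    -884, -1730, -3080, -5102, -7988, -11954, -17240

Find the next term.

-24110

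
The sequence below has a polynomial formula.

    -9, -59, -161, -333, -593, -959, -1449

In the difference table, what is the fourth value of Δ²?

D1: -50, -102, -172, -260, -366, -490
D2: -52, -70, -88, -106, -124
D3: -18, -18, -18, -18

-106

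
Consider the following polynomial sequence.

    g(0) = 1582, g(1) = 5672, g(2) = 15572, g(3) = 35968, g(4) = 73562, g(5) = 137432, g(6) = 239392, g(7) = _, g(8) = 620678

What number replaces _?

394352

Using the first 7 terms:
D1: 4090  9900  20396  37594  63870  101960
D2: 5810  10496  17198  26276  38090
D3: 4686  6702  9078  11814
D4: 2016  2376  2736
D5: 360  360
Constant fifth difference = 360.
Extend forward: 2736 + 360 = 3096;  11814 + 3096 = 14910;  38090 + 14910 = 53000;  101960 + 53000 = 154960;  239392 + 154960 = 394352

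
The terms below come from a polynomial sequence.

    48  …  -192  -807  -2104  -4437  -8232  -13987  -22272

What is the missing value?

Using the last 7 terms:
Δ: -615  -1297  -2333  -3795  -5755  -8285
Δ²: -682  -1036  -1462  -1960  -2530
Δ³: -354  -426  -498  -570
Δ⁴: -72  -72  -72
Constant fourth difference = -72.
Extend backward: -354 + 72 = -282;  -682 + 282 = -400;  -615 + 400 = -215;  -192 + 215 = 23

23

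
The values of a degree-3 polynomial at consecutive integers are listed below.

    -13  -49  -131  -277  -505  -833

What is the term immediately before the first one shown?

-5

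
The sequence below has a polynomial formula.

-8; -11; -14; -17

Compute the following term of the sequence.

-20

D1: -3, -3, -3
The first differences are constant (-3).
-17 − 3 = -20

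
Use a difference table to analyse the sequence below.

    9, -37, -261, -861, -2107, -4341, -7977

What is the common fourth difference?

-72

First differences: -46, -224, -600, -1246, -2234, -3636
Second differences: -178, -376, -646, -988, -1402
Third differences: -198, -270, -342, -414
Fourth differences: -72, -72, -72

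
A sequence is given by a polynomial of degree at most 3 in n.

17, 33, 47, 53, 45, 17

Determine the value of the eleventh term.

16, 14, 6, -8, -28
-2, -8, -14, -20
-6, -6, -6
Constant third difference = -6, so extend:
-20 − 6 = -26;  -28 − 26 = -54;  17 − 54 = -37
-26 − 6 = -32;  -54 − 32 = -86;  -37 − 86 = -123
-32 − 6 = -38;  -86 − 38 = -124;  -123 − 124 = -247
-38 − 6 = -44;  -124 − 44 = -168;  -247 − 168 = -415
-44 − 6 = -50;  -168 − 50 = -218;  -415 − 218 = -633

-633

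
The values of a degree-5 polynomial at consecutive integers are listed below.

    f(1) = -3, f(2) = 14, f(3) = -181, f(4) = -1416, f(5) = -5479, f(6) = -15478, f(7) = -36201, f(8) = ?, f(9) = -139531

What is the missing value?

Using the first 7 terms:
First differences: 17, -195, -1235, -4063, -9999, -20723
Second differences: -212, -1040, -2828, -5936, -10724
Third differences: -828, -1788, -3108, -4788
Fourth differences: -960, -1320, -1680
Fifth differences: -360, -360
Constant fifth difference = -360.
Extend forward: -1680 − 360 = -2040;  -4788 − 2040 = -6828;  -10724 − 6828 = -17552;  -20723 − 17552 = -38275;  -36201 − 38275 = -74476

-74476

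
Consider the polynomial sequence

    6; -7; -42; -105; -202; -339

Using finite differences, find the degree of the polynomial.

-13, -35, -63, -97, -137
-22, -28, -34, -40
-6, -6, -6
The third differences are constant, so the polynomial has degree 3.

3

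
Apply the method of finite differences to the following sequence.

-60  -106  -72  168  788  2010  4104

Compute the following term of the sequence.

7388

-46, 34, 240, 620, 1222, 2094
80, 206, 380, 602, 872
126, 174, 222, 270
48, 48, 48
Constant fourth difference = 48, so extend:
270 + 48 = 318;  872 + 318 = 1190;  2094 + 1190 = 3284;  4104 + 3284 = 7388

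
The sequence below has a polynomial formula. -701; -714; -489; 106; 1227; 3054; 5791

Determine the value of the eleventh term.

D1: -13, 225, 595, 1121, 1827, 2737
D2: 238, 370, 526, 706, 910
D3: 132, 156, 180, 204
D4: 24, 24, 24
Constant fourth difference = 24, so extend:
204 + 24 = 228;  910 + 228 = 1138;  2737 + 1138 = 3875;  5791 + 3875 = 9666
228 + 24 = 252;  1138 + 252 = 1390;  3875 + 1390 = 5265;  9666 + 5265 = 14931
252 + 24 = 276;  1390 + 276 = 1666;  5265 + 1666 = 6931;  14931 + 6931 = 21862
276 + 24 = 300;  1666 + 300 = 1966;  6931 + 1966 = 8897;  21862 + 8897 = 30759

30759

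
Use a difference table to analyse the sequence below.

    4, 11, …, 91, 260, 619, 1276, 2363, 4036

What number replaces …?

Using the last 6 terms:
Δ: 169, 359, 657, 1087, 1673
Δ²: 190, 298, 430, 586
Δ³: 108, 132, 156
Δ⁴: 24, 24
Constant fourth difference = 24.
Extend backward: 108 − 24 = 84;  190 − 84 = 106;  169 − 106 = 63;  91 − 63 = 28

28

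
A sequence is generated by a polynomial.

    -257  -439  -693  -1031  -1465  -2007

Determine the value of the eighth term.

-3463

-182  -254  -338  -434  -542
-72  -84  -96  -108
-12  -12  -12
Constant third difference = -12, so extend:
-108 − 12 = -120;  -542 − 120 = -662;  -2007 − 662 = -2669
-120 − 12 = -132;  -662 − 132 = -794;  -2669 − 794 = -3463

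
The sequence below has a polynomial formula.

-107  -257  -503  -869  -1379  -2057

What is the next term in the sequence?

-2927

-150, -246, -366, -510, -678
-96, -120, -144, -168
-24, -24, -24
Constant third difference = -24, so extend:
-168 − 24 = -192;  -678 − 192 = -870;  -2057 − 870 = -2927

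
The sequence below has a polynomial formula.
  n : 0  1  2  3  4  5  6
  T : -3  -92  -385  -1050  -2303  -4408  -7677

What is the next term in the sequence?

-12470

Δ: -89 , -293 , -665 , -1253 , -2105 , -3269
Δ²: -204 , -372 , -588 , -852 , -1164
Δ³: -168 , -216 , -264 , -312
Δ⁴: -48 , -48 , -48
Fourth differences constant at -48.
-312 − 48 = -360;  -1164 − 360 = -1524;  -3269 − 1524 = -4793;  -7677 − 4793 = -12470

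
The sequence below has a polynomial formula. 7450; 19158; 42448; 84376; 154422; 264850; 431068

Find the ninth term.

Δ: 11708 , 23290 , 41928 , 70046 , 110428 , 166218
Δ²: 11582 , 18638 , 28118 , 40382 , 55790
Δ³: 7056 , 9480 , 12264 , 15408
Δ⁴: 2424 , 2784 , 3144
Δ⁵: 360 , 360
Constant fifth difference = 360, so extend:
3144 + 360 = 3504;  15408 + 3504 = 18912;  55790 + 18912 = 74702;  166218 + 74702 = 240920;  431068 + 240920 = 671988
3504 + 360 = 3864;  18912 + 3864 = 22776;  74702 + 22776 = 97478;  240920 + 97478 = 338398;  671988 + 338398 = 1010386

1010386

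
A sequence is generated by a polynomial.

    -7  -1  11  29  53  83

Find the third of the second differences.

First differences: 6, 12, 18, 24, 30
Second differences: 6, 6, 6, 6

6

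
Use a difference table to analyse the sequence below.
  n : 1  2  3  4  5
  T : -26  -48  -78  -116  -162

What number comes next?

D1: -22, -30, -38, -46
D2: -8, -8, -8
The second differences are constant (-8).
-46 − 8 = -54;  -162 − 54 = -216

-216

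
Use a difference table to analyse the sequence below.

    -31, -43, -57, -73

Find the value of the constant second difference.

-2

D1: -12, -14, -16
D2: -2, -2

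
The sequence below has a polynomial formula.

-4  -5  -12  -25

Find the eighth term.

D1: -1, -7, -13
D2: -6, -6
Second differences constant at -6.
-13 − 6 = -19;  -25 − 19 = -44
-19 − 6 = -25;  -44 − 25 = -69
-25 − 6 = -31;  -69 − 31 = -100
-31 − 6 = -37;  -100 − 37 = -137

-137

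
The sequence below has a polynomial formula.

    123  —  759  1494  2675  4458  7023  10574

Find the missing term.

Using the last 6 terms:
D1: 735, 1181, 1783, 2565, 3551
D2: 446, 602, 782, 986
D3: 156, 180, 204
D4: 24, 24
Constant fourth difference = 24.
Extend backward: 156 − 24 = 132;  446 − 132 = 314;  735 − 314 = 421;  759 − 421 = 338

338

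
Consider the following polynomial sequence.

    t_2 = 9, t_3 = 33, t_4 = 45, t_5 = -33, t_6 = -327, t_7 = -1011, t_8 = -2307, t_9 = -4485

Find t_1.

D1: 24  12  -78  -294  -684  -1296  -2178
D2: -12  -90  -216  -390  -612  -882
D3: -78  -126  -174  -222  -270
D4: -48  -48  -48  -48
The fourth differences are constant at -48.
Work back: -78 + 48 = -30;  -12 + 30 = 18;  24 − 18 = 6;  9 − 6 = 3

3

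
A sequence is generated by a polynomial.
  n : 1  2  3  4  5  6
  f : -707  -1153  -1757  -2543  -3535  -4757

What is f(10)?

-12425

First differences: -446  -604  -786  -992  -1222
Second differences: -158  -182  -206  -230
Third differences: -24  -24  -24
The third differences are constant (-24).
-230 − 24 = -254;  -1222 − 254 = -1476;  -4757 − 1476 = -6233
-254 − 24 = -278;  -1476 − 278 = -1754;  -6233 − 1754 = -7987
-278 − 24 = -302;  -1754 − 302 = -2056;  -7987 − 2056 = -10043
-302 − 24 = -326;  -2056 − 326 = -2382;  -10043 − 2382 = -12425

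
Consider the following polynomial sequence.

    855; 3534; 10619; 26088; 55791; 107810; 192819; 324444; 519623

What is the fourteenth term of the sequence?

3318858

First differences: 2679, 7085, 15469, 29703, 52019, 85009, 131625, 195179
Second differences: 4406, 8384, 14234, 22316, 32990, 46616, 63554
Third differences: 3978, 5850, 8082, 10674, 13626, 16938
Fourth differences: 1872, 2232, 2592, 2952, 3312
Fifth differences: 360, 360, 360, 360
The fifth differences are constant (360).
3312 + 360 = 3672;  16938 + 3672 = 20610;  63554 + 20610 = 84164;  195179 + 84164 = 279343;  519623 + 279343 = 798966
3672 + 360 = 4032;  20610 + 4032 = 24642;  84164 + 24642 = 108806;  279343 + 108806 = 388149;  798966 + 388149 = 1187115
4032 + 360 = 4392;  24642 + 4392 = 29034;  108806 + 29034 = 137840;  388149 + 137840 = 525989;  1187115 + 525989 = 1713104
4392 + 360 = 4752;  29034 + 4752 = 33786;  137840 + 33786 = 171626;  525989 + 171626 = 697615;  1713104 + 697615 = 2410719
4752 + 360 = 5112;  33786 + 5112 = 38898;  171626 + 38898 = 210524;  697615 + 210524 = 908139;  2410719 + 908139 = 3318858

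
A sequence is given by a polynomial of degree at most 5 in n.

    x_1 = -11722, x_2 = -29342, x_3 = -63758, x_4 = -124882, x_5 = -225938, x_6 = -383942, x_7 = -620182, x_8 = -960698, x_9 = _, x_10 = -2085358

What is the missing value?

-1436762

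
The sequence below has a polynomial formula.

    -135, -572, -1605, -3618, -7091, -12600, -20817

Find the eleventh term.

-437  -1033  -2013  -3473  -5509  -8217
-596  -980  -1460  -2036  -2708
-384  -480  -576  -672
-96  -96  -96
Fourth differences constant at -96.
-672 − 96 = -768;  -2708 − 768 = -3476;  -8217 − 3476 = -11693;  -20817 − 11693 = -32510
-768 − 96 = -864;  -3476 − 864 = -4340;  -11693 − 4340 = -16033;  -32510 − 16033 = -48543
-864 − 96 = -960;  -4340 − 960 = -5300;  -16033 − 5300 = -21333;  -48543 − 21333 = -69876
-960 − 96 = -1056;  -5300 − 1056 = -6356;  -21333 − 6356 = -27689;  -69876 − 27689 = -97565

-97565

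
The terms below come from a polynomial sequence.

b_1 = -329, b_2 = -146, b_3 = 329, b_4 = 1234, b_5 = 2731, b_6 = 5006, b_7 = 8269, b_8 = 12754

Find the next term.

D1: 183 , 475 , 905 , 1497 , 2275 , 3263 , 4485
D2: 292 , 430 , 592 , 778 , 988 , 1222
D3: 138 , 162 , 186 , 210 , 234
D4: 24 , 24 , 24 , 24
Fourth differences constant at 24.
234 + 24 = 258;  1222 + 258 = 1480;  4485 + 1480 = 5965;  12754 + 5965 = 18719

18719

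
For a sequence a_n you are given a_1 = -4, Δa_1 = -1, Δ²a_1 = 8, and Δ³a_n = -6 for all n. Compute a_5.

Build the table forward from the leading diagonal:
Δ³: -6, -6, -6, -6, -6
Δ²: 8, 2, -4, -10, -16
Δ: -1, 7, 9, 5, -5
a: -4, -5, 2, 11, 16

16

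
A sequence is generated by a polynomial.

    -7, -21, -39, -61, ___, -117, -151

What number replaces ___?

-87

Using the first 4 terms:
-14, -18, -22
-4, -4
Constant second difference = -4.
Extend forward: -22 − 4 = -26;  -61 − 26 = -87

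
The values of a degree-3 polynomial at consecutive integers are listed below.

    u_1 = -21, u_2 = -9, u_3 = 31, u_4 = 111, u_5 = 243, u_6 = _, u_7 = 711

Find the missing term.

439

Using the first 5 terms:
First differences: 12  40  80  132
Second differences: 28  40  52
Third differences: 12  12
Constant third difference = 12.
Extend forward: 52 + 12 = 64;  132 + 64 = 196;  243 + 196 = 439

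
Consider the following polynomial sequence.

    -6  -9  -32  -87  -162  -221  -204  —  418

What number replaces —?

Using the first 7 terms:
D1: -3  -23  -55  -75  -59  17
D2: -20  -32  -20  16  76
D3: -12  12  36  60
D4: 24  24  24
Constant fourth difference = 24.
Extend forward: 60 + 24 = 84;  76 + 84 = 160;  17 + 160 = 177;  -204 + 177 = -27

-27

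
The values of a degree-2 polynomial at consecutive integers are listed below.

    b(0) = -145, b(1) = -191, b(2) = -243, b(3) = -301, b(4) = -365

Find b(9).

-775

Δ: -46, -52, -58, -64
Δ²: -6, -6, -6
Constant second difference = -6, so extend:
-64 − 6 = -70;  -365 − 70 = -435
-70 − 6 = -76;  -435 − 76 = -511
-76 − 6 = -82;  -511 − 82 = -593
-82 − 6 = -88;  -593 − 88 = -681
-88 − 6 = -94;  -681 − 94 = -775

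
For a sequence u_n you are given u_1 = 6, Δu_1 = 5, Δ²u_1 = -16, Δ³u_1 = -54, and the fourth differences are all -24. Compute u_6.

Build the table forward from the leading diagonal:
Δ⁴: -24  -24  -24  -24  -24  -24
Δ³: -54  -78  -102  -126  -150  -174
Δ²: -16  -70  -148  -250  -376  -526
Δ: 5  -11  -81  -229  -479  -855
u: 6  11  0  -81  -310  -789

-789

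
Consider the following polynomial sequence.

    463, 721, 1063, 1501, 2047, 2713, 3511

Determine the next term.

Δ: 258, 342, 438, 546, 666, 798
Δ²: 84, 96, 108, 120, 132
Δ³: 12, 12, 12, 12
The third differences are constant (12).
132 + 12 = 144;  798 + 144 = 942;  3511 + 942 = 4453

4453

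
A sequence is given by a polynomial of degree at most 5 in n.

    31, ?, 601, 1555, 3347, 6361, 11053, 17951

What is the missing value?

Using the last 6 terms:
First differences: 954  1792  3014  4692  6898
Second differences: 838  1222  1678  2206
Third differences: 384  456  528
Fourth differences: 72  72
Constant fourth difference = 72.
Extend backward: 384 − 72 = 312;  838 − 312 = 526;  954 − 526 = 428;  601 − 428 = 173

173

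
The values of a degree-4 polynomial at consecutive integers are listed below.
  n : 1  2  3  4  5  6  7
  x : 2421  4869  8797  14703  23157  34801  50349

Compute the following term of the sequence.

70587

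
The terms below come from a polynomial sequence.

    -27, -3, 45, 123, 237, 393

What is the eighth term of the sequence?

First differences: 24  48  78  114  156
Second differences: 24  30  36  42
Third differences: 6  6  6
Constant third difference = 6, so extend:
42 + 6 = 48;  156 + 48 = 204;  393 + 204 = 597
48 + 6 = 54;  204 + 54 = 258;  597 + 258 = 855

855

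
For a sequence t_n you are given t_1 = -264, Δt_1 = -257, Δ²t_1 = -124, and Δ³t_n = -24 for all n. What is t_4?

-1431

Build the table forward from the leading diagonal:
D3: -24  -24  -24  -24
D2: -124  -148  -172  -196
D1: -257  -381  -529  -701
t: -264  -521  -902  -1431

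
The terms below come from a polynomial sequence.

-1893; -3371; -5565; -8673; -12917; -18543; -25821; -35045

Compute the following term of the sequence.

First differences: -1478  -2194  -3108  -4244  -5626  -7278  -9224
Second differences: -716  -914  -1136  -1382  -1652  -1946
Third differences: -198  -222  -246  -270  -294
Fourth differences: -24  -24  -24  -24
The fourth differences are constant (-24).
-294 − 24 = -318;  -1946 − 318 = -2264;  -9224 − 2264 = -11488;  -35045 − 11488 = -46533

-46533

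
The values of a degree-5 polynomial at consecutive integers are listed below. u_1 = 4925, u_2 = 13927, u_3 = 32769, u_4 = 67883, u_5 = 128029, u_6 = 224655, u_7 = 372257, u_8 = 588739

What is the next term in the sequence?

895773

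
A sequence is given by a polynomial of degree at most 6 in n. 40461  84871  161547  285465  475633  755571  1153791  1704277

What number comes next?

Δ: 44410  76676  123918  190168  279938  398220  550486
Δ²: 32266  47242  66250  89770  118282  152266
Δ³: 14976  19008  23520  28512  33984
Δ⁴: 4032  4512  4992  5472
Δ⁵: 480  480  480
The fifth differences are constant (480).
5472 + 480 = 5952;  33984 + 5952 = 39936;  152266 + 39936 = 192202;  550486 + 192202 = 742688;  1704277 + 742688 = 2446965

2446965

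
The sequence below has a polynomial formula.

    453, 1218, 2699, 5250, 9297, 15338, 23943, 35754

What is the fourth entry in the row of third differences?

D1: 765, 1481, 2551, 4047, 6041, 8605, 11811
D2: 716, 1070, 1496, 1994, 2564, 3206
D3: 354, 426, 498, 570, 642
D4: 72, 72, 72, 72

570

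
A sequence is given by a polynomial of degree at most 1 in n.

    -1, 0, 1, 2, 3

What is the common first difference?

D1: 1, 1, 1, 1

1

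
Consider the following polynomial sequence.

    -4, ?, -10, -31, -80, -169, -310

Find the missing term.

-5

Using the last 5 terms:
-21  -49  -89  -141
-28  -40  -52
-12  -12
Constant third difference = -12.
Extend backward: -28 + 12 = -16;  -21 + 16 = -5;  -10 + 5 = -5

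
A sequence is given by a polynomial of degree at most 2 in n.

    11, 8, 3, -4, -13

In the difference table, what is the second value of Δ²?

Δ: -3, -5, -7, -9
Δ²: -2, -2, -2

-2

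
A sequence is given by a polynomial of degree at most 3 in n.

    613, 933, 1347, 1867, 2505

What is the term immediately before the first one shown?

First differences: 320  414  520  638
Second differences: 94  106  118
Third differences: 12  12
The third differences are constant at 12.
Work back: 94 − 12 = 82;  320 − 82 = 238;  613 − 238 = 375

375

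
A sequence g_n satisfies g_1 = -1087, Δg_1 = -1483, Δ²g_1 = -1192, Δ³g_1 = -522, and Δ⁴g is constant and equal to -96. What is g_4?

-9634

Build the table forward from the leading diagonal:
D4: -96  -96  -96  -96
D3: -522  -618  -714  -810
D2: -1192  -1714  -2332  -3046
D1: -1483  -2675  -4389  -6721
g: -1087  -2570  -5245  -9634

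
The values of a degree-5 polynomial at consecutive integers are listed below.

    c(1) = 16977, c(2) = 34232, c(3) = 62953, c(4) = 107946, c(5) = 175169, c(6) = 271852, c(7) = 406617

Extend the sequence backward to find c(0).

7414

D1: 17255, 28721, 44993, 67223, 96683, 134765
D2: 11466, 16272, 22230, 29460, 38082
D3: 4806, 5958, 7230, 8622
D4: 1152, 1272, 1392
D5: 120, 120
The fifth differences are constant at 120.
Work back: 1152 − 120 = 1032;  4806 − 1032 = 3774;  11466 − 3774 = 7692;  17255 − 7692 = 9563;  16977 − 9563 = 7414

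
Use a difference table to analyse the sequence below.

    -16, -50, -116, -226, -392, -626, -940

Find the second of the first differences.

First differences: -34, -66, -110, -166, -234, -314
Second differences: -32, -44, -56, -68, -80
Third differences: -12, -12, -12, -12

-66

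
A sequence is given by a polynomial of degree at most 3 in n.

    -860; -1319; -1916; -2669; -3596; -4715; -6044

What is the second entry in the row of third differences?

D1: -459, -597, -753, -927, -1119, -1329
D2: -138, -156, -174, -192, -210
D3: -18, -18, -18, -18

-18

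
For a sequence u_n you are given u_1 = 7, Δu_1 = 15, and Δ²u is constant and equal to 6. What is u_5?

103

Build the table forward from the leading diagonal:
D2: 6, 6, 6, 6, 6
D1: 15, 21, 27, 33, 39
u: 7, 22, 43, 70, 103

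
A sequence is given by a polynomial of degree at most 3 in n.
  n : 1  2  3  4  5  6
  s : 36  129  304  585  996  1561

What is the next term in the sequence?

93, 175, 281, 411, 565
82, 106, 130, 154
24, 24, 24
Third differences constant at 24.
154 + 24 = 178;  565 + 178 = 743;  1561 + 743 = 2304

2304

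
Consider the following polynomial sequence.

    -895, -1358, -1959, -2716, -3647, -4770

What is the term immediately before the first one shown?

-552

First differences: -463  -601  -757  -931  -1123
Second differences: -138  -156  -174  -192
Third differences: -18  -18  -18
The third differences are constant at -18.
Work back: -138 + 18 = -120;  -463 + 120 = -343;  -895 + 343 = -552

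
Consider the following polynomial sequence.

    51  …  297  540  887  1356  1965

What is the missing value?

Using the last 5 terms:
243, 347, 469, 609
104, 122, 140
18, 18
Constant third difference = 18.
Extend backward: 104 − 18 = 86;  243 − 86 = 157;  297 − 157 = 140

140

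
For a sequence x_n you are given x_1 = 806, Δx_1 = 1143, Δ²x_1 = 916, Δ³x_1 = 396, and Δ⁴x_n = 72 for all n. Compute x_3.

Build the table forward from the leading diagonal:
D4: 72  72  72
D3: 396  468  540
D2: 916  1312  1780
D1: 1143  2059  3371
x: 806  1949  4008

4008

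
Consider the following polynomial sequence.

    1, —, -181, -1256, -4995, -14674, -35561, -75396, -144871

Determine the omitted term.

Using the last 7 terms:
Δ: -1075, -3739, -9679, -20887, -39835, -69475
Δ²: -2664, -5940, -11208, -18948, -29640
Δ³: -3276, -5268, -7740, -10692
Δ⁴: -1992, -2472, -2952
Δ⁵: -480, -480
Constant fifth difference = -480.
Extend backward: -1992 + 480 = -1512;  -3276 + 1512 = -1764;  -2664 + 1764 = -900;  -1075 + 900 = -175;  -181 + 175 = -6

-6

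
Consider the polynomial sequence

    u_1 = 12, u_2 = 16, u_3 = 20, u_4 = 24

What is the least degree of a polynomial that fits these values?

First differences: 4, 4, 4
The first differences are constant, so the polynomial has degree 1.

1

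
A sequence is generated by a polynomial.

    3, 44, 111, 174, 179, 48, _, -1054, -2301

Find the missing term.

Using the first 6 terms:
Δ: 41  67  63  5  -131
Δ²: 26  -4  -58  -136
Δ³: -30  -54  -78
Δ⁴: -24  -24
Constant fourth difference = -24.
Extend forward: -78 − 24 = -102;  -136 − 102 = -238;  -131 − 238 = -369;  48 − 369 = -321

-321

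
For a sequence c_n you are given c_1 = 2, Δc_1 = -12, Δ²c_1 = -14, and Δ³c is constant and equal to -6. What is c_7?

-400

Build the table forward from the leading diagonal:
D3: -6, -6, -6, -6, -6, -6, -6
D2: -14, -20, -26, -32, -38, -44, -50
D1: -12, -26, -46, -72, -104, -142, -186
c: 2, -10, -36, -82, -154, -258, -400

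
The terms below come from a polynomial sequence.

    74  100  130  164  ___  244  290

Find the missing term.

202

Using the first 4 terms:
D1: 26  30  34
D2: 4  4
Constant second difference = 4.
Extend forward: 34 + 4 = 38;  164 + 38 = 202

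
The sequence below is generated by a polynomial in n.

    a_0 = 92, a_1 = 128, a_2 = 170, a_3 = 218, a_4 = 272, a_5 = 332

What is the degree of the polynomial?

36, 42, 48, 54, 60
6, 6, 6, 6
The second differences are constant, so the polynomial has degree 2.

2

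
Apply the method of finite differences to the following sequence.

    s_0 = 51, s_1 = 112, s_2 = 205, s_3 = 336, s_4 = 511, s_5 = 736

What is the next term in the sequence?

1017

Δ: 61, 93, 131, 175, 225
Δ²: 32, 38, 44, 50
Δ³: 6, 6, 6
Constant third difference = 6, so extend:
50 + 6 = 56;  225 + 56 = 281;  736 + 281 = 1017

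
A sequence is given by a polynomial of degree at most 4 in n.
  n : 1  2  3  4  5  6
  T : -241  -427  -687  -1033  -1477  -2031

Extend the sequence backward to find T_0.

-117

D1: -186  -260  -346  -444  -554
D2: -74  -86  -98  -110
D3: -12  -12  -12
The third differences are constant at -12.
Work back: -74 + 12 = -62;  -186 + 62 = -124;  -241 + 124 = -117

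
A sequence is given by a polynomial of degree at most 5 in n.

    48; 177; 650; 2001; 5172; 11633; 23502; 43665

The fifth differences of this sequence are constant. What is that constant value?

120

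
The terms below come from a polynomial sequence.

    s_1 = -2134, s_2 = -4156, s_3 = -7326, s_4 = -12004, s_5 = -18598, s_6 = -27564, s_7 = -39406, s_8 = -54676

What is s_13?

-205126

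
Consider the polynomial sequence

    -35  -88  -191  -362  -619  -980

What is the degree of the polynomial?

3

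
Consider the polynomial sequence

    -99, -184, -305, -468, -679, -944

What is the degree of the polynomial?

D1: -85, -121, -163, -211, -265
D2: -36, -42, -48, -54
D3: -6, -6, -6
The third differences are constant, so the polynomial has degree 3.

3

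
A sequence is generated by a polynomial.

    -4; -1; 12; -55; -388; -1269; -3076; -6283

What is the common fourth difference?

First differences: 3, 13, -67, -333, -881, -1807, -3207
Second differences: 10, -80, -266, -548, -926, -1400
Third differences: -90, -186, -282, -378, -474
Fourth differences: -96, -96, -96, -96

-96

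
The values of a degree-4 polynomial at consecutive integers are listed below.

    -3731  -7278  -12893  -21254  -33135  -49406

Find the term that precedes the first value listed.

-1670

First differences: -3547, -5615, -8361, -11881, -16271
Second differences: -2068, -2746, -3520, -4390
Third differences: -678, -774, -870
Fourth differences: -96, -96
The fourth differences are constant at -96.
Work back: -678 + 96 = -582;  -2068 + 582 = -1486;  -3547 + 1486 = -2061;  -3731 + 2061 = -1670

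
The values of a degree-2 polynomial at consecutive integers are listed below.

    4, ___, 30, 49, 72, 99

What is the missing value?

15

Using the last 4 terms:
Δ: 19, 23, 27
Δ²: 4, 4
Constant second difference = 4.
Extend backward: 19 − 4 = 15;  30 − 15 = 15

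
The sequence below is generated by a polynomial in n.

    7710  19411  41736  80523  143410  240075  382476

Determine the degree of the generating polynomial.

5

First differences: 11701, 22325, 38787, 62887, 96665, 142401
Second differences: 10624, 16462, 24100, 33778, 45736
Third differences: 5838, 7638, 9678, 11958
Fourth differences: 1800, 2040, 2280
Fifth differences: 240, 240
The fifth differences are constant, so the polynomial has degree 5.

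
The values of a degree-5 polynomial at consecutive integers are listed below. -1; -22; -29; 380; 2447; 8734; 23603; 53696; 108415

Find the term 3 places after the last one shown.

565828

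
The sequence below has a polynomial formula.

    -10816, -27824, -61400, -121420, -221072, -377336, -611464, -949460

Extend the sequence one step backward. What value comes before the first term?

-3332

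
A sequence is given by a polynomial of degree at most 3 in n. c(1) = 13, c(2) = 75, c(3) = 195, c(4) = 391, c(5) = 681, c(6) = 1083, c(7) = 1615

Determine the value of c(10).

4171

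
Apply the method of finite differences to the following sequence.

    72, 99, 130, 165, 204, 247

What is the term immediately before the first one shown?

49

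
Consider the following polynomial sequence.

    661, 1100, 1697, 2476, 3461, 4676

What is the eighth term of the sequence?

D1: 439  597  779  985  1215
D2: 158  182  206  230
D3: 24  24  24
Constant third difference = 24, so extend:
230 + 24 = 254;  1215 + 254 = 1469;  4676 + 1469 = 6145
254 + 24 = 278;  1469 + 278 = 1747;  6145 + 1747 = 7892

7892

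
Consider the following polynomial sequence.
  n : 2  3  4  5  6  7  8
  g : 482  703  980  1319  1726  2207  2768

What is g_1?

311

First differences: 221  277  339  407  481  561
Second differences: 56  62  68  74  80
Third differences: 6  6  6  6
The third differences are constant at 6.
Work back: 56 − 6 = 50;  221 − 50 = 171;  482 − 171 = 311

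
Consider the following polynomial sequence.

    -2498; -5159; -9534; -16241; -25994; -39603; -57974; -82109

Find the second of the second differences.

Δ: -2661, -4375, -6707, -9753, -13609, -18371, -24135
Δ²: -1714, -2332, -3046, -3856, -4762, -5764
Δ³: -618, -714, -810, -906, -1002
Δ⁴: -96, -96, -96, -96

-2332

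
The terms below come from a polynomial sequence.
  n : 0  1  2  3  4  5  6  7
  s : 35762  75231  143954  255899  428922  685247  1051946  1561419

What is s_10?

First differences: 39469  68723  111945  173023  256325  366699  509473
Second differences: 29254  43222  61078  83302  110374  142774
Third differences: 13968  17856  22224  27072  32400
Fourth differences: 3888  4368  4848  5328
Fifth differences: 480  480  480
Constant fifth difference = 480, so extend:
5328 + 480 = 5808;  32400 + 5808 = 38208;  142774 + 38208 = 180982;  509473 + 180982 = 690455;  1561419 + 690455 = 2251874
5808 + 480 = 6288;  38208 + 6288 = 44496;  180982 + 44496 = 225478;  690455 + 225478 = 915933;  2251874 + 915933 = 3167807
6288 + 480 = 6768;  44496 + 6768 = 51264;  225478 + 51264 = 276742;  915933 + 276742 = 1192675;  3167807 + 1192675 = 4360482

4360482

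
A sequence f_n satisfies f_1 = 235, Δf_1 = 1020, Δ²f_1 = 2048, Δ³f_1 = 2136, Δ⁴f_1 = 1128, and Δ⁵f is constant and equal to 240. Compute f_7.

98155

Build the table forward from the leading diagonal:
D5: 240, 240, 240, 240, 240, 240, 240
D4: 1128, 1368, 1608, 1848, 2088, 2328, 2568
D3: 2136, 3264, 4632, 6240, 8088, 10176, 12504
D2: 2048, 4184, 7448, 12080, 18320, 26408, 36584
D1: 1020, 3068, 7252, 14700, 26780, 45100, 71508
f: 235, 1255, 4323, 11575, 26275, 53055, 98155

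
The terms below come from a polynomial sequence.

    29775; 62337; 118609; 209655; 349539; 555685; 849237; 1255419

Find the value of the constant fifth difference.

360

First differences: 32562, 56272, 91046, 139884, 206146, 293552, 406182
Second differences: 23710, 34774, 48838, 66262, 87406, 112630
Third differences: 11064, 14064, 17424, 21144, 25224
Fourth differences: 3000, 3360, 3720, 4080
Fifth differences: 360, 360, 360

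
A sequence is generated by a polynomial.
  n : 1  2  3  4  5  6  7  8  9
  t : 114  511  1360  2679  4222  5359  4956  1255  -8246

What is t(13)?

-187050

First differences: 397 , 849 , 1319 , 1543 , 1137 , -403 , -3701 , -9501
Second differences: 452 , 470 , 224 , -406 , -1540 , -3298 , -5800
Third differences: 18 , -246 , -630 , -1134 , -1758 , -2502
Fourth differences: -264 , -384 , -504 , -624 , -744
Fifth differences: -120 , -120 , -120 , -120
Constant fifth difference = -120, so extend:
-744 − 120 = -864;  -2502 − 864 = -3366;  -5800 − 3366 = -9166;  -9501 − 9166 = -18667;  -8246 − 18667 = -26913
-864 − 120 = -984;  -3366 − 984 = -4350;  -9166 − 4350 = -13516;  -18667 − 13516 = -32183;  -26913 − 32183 = -59096
-984 − 120 = -1104;  -4350 − 1104 = -5454;  -13516 − 5454 = -18970;  -32183 − 18970 = -51153;  -59096 − 51153 = -110249
-1104 − 120 = -1224;  -5454 − 1224 = -6678;  -18970 − 6678 = -25648;  -51153 − 25648 = -76801;  -110249 − 76801 = -187050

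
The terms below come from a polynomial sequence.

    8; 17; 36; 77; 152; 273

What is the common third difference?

12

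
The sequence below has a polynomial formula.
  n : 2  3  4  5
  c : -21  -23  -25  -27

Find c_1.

-19

Δ: -2  -2  -2
The first differences are constant at -2.
Work back: -21 + 2 = -19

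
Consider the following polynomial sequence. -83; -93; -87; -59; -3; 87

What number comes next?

First differences: -10, 6, 28, 56, 90
Second differences: 16, 22, 28, 34
Third differences: 6, 6, 6
Third differences constant at 6.
34 + 6 = 40;  90 + 40 = 130;  87 + 130 = 217

217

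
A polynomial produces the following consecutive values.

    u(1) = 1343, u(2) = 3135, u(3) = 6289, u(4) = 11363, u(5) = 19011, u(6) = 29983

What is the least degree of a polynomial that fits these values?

4

First differences: 1792, 3154, 5074, 7648, 10972
Second differences: 1362, 1920, 2574, 3324
Third differences: 558, 654, 750
Fourth differences: 96, 96
The fourth differences are constant, so the polynomial has degree 4.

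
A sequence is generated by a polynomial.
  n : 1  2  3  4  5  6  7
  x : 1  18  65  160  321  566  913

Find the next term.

First differences: 17 , 47 , 95 , 161 , 245 , 347
Second differences: 30 , 48 , 66 , 84 , 102
Third differences: 18 , 18 , 18 , 18
The third differences are constant (18).
102 + 18 = 120;  347 + 120 = 467;  913 + 467 = 1380

1380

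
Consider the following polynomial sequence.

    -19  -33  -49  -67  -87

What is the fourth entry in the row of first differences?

D1: -14, -16, -18, -20
D2: -2, -2, -2

-20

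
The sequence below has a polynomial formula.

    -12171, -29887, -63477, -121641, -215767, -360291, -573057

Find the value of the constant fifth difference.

-360

D1: -17716, -33590, -58164, -94126, -144524, -212766
D2: -15874, -24574, -35962, -50398, -68242
D3: -8700, -11388, -14436, -17844
D4: -2688, -3048, -3408
D5: -360, -360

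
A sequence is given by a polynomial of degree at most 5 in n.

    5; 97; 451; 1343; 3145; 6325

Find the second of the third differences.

First differences: 92, 354, 892, 1802, 3180
Second differences: 262, 538, 910, 1378
Third differences: 276, 372, 468
Fourth differences: 96, 96

372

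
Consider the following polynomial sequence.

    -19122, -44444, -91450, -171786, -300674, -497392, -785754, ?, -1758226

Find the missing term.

Using the first 7 terms:
Δ: -25322, -47006, -80336, -128888, -196718, -288362
Δ²: -21684, -33330, -48552, -67830, -91644
Δ³: -11646, -15222, -19278, -23814
Δ⁴: -3576, -4056, -4536
Δ⁵: -480, -480
Constant fifth difference = -480.
Extend forward: -4536 − 480 = -5016;  -23814 − 5016 = -28830;  -91644 − 28830 = -120474;  -288362 − 120474 = -408836;  -785754 − 408836 = -1194590

-1194590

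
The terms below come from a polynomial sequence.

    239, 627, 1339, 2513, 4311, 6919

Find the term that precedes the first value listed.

61

Δ: 388, 712, 1174, 1798, 2608
Δ²: 324, 462, 624, 810
Δ³: 138, 162, 186
Δ⁴: 24, 24
The fourth differences are constant at 24.
Work back: 138 − 24 = 114;  324 − 114 = 210;  388 − 210 = 178;  239 − 178 = 61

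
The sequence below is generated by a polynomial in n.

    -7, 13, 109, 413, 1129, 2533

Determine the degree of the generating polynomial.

D1: 20, 96, 304, 716, 1404
D2: 76, 208, 412, 688
D3: 132, 204, 276
D4: 72, 72
The fourth differences are constant, so the polynomial has degree 4.

4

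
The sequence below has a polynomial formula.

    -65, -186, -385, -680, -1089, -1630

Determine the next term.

-2321

Δ: -121  -199  -295  -409  -541
Δ²: -78  -96  -114  -132
Δ³: -18  -18  -18
Constant third difference = -18, so extend:
-132 − 18 = -150;  -541 − 150 = -691;  -1630 − 691 = -2321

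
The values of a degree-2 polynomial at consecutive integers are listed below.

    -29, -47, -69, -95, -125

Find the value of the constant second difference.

-4

D1: -18, -22, -26, -30
D2: -4, -4, -4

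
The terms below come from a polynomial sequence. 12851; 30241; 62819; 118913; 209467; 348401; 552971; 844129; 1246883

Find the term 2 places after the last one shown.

17390, 32578, 56094, 90554, 138934, 204570, 291158, 402754
15188, 23516, 34460, 48380, 65636, 86588, 111596
8328, 10944, 13920, 17256, 20952, 25008
2616, 2976, 3336, 3696, 4056
360, 360, 360, 360
The fifth differences are constant (360).
4056 + 360 = 4416;  25008 + 4416 = 29424;  111596 + 29424 = 141020;  402754 + 141020 = 543774;  1246883 + 543774 = 1790657
4416 + 360 = 4776;  29424 + 4776 = 34200;  141020 + 34200 = 175220;  543774 + 175220 = 718994;  1790657 + 718994 = 2509651

2509651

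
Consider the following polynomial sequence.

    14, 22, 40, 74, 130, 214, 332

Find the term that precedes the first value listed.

8  18  34  56  84  118
10  16  22  28  34
6  6  6  6
The third differences are constant at 6.
Work back: 10 − 6 = 4;  8 − 4 = 4;  14 − 4 = 10

10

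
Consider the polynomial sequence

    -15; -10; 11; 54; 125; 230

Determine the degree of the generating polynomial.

3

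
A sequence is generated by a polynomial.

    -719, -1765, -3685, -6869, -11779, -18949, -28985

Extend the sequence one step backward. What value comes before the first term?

Δ: -1046, -1920, -3184, -4910, -7170, -10036
Δ²: -874, -1264, -1726, -2260, -2866
Δ³: -390, -462, -534, -606
Δ⁴: -72, -72, -72
The fourth differences are constant at -72.
Work back: -390 + 72 = -318;  -874 + 318 = -556;  -1046 + 556 = -490;  -719 + 490 = -229

-229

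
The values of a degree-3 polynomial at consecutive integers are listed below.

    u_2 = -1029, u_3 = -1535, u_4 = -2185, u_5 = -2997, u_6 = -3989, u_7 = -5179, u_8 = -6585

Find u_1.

First differences: -506  -650  -812  -992  -1190  -1406
Second differences: -144  -162  -180  -198  -216
Third differences: -18  -18  -18  -18
The third differences are constant at -18.
Work back: -144 + 18 = -126;  -506 + 126 = -380;  -1029 + 380 = -649

-649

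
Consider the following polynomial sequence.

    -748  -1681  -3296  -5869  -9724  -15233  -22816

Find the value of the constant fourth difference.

-48

First differences: -933, -1615, -2573, -3855, -5509, -7583
Second differences: -682, -958, -1282, -1654, -2074
Third differences: -276, -324, -372, -420
Fourth differences: -48, -48, -48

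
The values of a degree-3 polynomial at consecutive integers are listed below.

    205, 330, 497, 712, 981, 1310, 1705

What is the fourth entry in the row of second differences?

60

First differences: 125, 167, 215, 269, 329, 395
Second differences: 42, 48, 54, 60, 66
Third differences: 6, 6, 6, 6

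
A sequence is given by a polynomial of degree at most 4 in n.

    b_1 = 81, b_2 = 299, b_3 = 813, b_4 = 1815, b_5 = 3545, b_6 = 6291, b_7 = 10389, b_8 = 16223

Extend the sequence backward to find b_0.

First differences: 218  514  1002  1730  2746  4098  5834
Second differences: 296  488  728  1016  1352  1736
Third differences: 192  240  288  336  384
Fourth differences: 48  48  48  48
The fourth differences are constant at 48.
Work back: 192 − 48 = 144;  296 − 144 = 152;  218 − 152 = 66;  81 − 66 = 15

15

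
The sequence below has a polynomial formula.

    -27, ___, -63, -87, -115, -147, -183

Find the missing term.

-43

Using the last 5 terms:
D1: -24, -28, -32, -36
D2: -4, -4, -4
Constant second difference = -4.
Extend backward: -24 + 4 = -20;  -63 + 20 = -43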